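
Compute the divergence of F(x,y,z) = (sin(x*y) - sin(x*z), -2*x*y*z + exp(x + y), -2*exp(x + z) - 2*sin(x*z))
-2*x*z - 2*x*cos(x*z) + y*cos(x*y) - z*cos(x*z) + exp(x + y) - 2*exp(x + z)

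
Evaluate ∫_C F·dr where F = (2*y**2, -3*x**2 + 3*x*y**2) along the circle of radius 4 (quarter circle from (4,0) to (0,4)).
-640/3 + 48*pi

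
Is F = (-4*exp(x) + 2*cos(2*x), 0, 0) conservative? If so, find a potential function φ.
Yes, F is conservative. φ = -4*exp(x) + sin(2*x)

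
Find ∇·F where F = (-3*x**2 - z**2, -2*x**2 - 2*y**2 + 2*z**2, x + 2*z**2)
-6*x - 4*y + 4*z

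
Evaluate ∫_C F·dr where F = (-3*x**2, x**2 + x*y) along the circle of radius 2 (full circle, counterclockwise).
0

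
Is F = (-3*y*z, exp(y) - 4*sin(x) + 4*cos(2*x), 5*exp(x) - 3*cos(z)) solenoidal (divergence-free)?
No, ∇·F = exp(y) + 3*sin(z)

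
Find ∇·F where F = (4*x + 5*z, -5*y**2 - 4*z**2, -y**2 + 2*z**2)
-10*y + 4*z + 4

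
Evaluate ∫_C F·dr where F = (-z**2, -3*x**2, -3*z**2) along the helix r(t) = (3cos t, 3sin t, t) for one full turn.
pi**2*(-8*pi - 12)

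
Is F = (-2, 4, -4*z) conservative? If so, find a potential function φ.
Yes, F is conservative. φ = -2*x + 4*y - 2*z**2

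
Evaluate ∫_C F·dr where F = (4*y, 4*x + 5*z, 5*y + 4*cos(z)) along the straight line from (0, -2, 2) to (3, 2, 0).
44 - 4*sin(2)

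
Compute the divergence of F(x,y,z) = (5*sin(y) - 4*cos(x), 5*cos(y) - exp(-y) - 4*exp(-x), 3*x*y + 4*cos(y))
4*sin(x) - 5*sin(y) + exp(-y)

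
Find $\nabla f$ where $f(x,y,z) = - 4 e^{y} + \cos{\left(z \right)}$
(0, -4*exp(y), -sin(z))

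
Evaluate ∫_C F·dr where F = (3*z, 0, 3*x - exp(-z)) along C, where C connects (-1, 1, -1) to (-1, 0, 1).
-6 - 2*sinh(1)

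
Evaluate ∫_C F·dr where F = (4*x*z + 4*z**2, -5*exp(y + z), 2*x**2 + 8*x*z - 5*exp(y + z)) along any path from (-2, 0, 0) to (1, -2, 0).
5 - 5*exp(-2)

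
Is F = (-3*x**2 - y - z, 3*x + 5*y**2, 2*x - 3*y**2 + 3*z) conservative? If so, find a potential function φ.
No, ∇×F = (-6*y, -3, 4) ≠ 0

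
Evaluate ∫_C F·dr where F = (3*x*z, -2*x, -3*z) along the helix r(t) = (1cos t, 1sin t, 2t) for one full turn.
pi*(1 - 24*pi)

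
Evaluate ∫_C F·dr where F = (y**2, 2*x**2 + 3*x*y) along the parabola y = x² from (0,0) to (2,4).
304/5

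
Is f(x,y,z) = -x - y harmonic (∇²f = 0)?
Yes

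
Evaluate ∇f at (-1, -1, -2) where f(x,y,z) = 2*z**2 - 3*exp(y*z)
(0, 6*exp(2), -8 + 3*exp(2))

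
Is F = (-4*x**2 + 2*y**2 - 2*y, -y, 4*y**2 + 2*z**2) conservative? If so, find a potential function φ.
No, ∇×F = (8*y, 0, 2 - 4*y) ≠ 0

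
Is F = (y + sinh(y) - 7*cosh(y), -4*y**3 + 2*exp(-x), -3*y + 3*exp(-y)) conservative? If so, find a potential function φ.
No, ∇×F = (-3 - 3*exp(-y), 0, 7*sinh(y) - cosh(y) - 1 - 2*exp(-x)) ≠ 0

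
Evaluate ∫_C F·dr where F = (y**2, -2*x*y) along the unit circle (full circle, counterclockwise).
0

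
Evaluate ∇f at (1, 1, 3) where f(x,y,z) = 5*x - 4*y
(5, -4, 0)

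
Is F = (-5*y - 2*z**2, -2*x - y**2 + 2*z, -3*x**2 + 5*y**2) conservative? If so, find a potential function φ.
No, ∇×F = (10*y - 2, 6*x - 4*z, 3) ≠ 0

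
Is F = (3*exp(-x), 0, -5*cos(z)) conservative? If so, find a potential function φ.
Yes, F is conservative. φ = -5*sin(z) - 3*exp(-x)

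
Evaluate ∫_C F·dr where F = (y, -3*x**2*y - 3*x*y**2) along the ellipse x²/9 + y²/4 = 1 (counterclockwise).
-24*pi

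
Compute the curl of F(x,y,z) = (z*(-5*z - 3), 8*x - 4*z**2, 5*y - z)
(8*z + 5, -10*z - 3, 8)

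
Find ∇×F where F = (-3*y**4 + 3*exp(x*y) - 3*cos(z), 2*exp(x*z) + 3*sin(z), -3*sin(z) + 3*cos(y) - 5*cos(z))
(-2*x*exp(x*z) - 3*sin(y) - 3*cos(z), 3*sin(z), -3*x*exp(x*y) + 12*y**3 + 2*z*exp(x*z))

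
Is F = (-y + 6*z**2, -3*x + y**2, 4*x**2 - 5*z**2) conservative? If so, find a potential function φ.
No, ∇×F = (0, -8*x + 12*z, -2) ≠ 0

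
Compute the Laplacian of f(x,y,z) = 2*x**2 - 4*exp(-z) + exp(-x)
4 - 4*exp(-z) + exp(-x)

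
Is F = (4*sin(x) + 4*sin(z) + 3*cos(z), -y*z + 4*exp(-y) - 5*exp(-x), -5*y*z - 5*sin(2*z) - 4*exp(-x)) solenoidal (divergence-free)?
No, ∇·F = -5*y - z + 4*cos(x) - 10*cos(2*z) - 4*exp(-y)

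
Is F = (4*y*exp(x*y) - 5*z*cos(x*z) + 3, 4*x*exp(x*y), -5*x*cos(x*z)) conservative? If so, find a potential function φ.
Yes, F is conservative. φ = 3*x + 4*exp(x*y) - 5*sin(x*z)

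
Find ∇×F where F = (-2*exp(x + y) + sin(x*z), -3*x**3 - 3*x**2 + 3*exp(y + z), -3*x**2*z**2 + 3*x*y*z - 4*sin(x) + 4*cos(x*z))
(3*x*z - 3*exp(y + z), 6*x*z**2 + x*cos(x*z) - 3*y*z + 4*z*sin(x*z) + 4*cos(x), -9*x**2 - 6*x + 2*exp(x + y))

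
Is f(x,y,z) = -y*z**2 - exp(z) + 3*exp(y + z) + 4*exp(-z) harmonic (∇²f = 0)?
No, ∇²f = -2*y - exp(z) + 6*exp(y + z) + 4*exp(-z)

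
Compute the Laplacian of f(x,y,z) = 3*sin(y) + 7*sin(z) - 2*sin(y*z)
2*y**2*sin(y*z) + 2*z**2*sin(y*z) - 3*sin(y) - 7*sin(z)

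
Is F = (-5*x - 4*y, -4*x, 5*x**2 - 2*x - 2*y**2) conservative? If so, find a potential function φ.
No, ∇×F = (-4*y, 2 - 10*x, 0) ≠ 0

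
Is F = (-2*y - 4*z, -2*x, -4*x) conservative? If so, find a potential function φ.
Yes, F is conservative. φ = 2*x*(-y - 2*z)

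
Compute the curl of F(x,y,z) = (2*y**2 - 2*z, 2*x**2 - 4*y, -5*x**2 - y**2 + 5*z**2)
(-2*y, 10*x - 2, 4*x - 4*y)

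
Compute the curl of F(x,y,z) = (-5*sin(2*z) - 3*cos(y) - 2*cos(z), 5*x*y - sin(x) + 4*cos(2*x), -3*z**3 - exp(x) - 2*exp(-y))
(2*exp(-y), exp(x) + 2*sin(z) - 10*cos(2*z), 5*y - 8*sin(2*x) - 3*sin(y) - cos(x))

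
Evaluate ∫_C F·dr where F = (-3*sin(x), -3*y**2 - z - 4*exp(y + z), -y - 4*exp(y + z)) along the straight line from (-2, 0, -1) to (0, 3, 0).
-4*exp(3) - 24 - 3*cos(2) + 4*exp(-1)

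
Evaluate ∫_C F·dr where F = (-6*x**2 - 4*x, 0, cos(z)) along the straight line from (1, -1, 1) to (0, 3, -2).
-sin(2) - sin(1) + 4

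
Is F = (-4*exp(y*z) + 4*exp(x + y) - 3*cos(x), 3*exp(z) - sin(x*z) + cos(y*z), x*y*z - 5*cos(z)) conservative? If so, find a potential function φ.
No, ∇×F = (x*z + x*cos(x*z) + y*sin(y*z) - 3*exp(z), y*(-z - 4*exp(y*z)), 4*z*exp(y*z) - z*cos(x*z) - 4*exp(x + y)) ≠ 0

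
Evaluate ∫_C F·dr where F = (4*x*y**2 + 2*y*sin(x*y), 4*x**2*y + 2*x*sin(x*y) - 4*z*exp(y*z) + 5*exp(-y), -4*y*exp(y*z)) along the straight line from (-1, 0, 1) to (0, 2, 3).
-4*exp(6) - 5*exp(-2) + 9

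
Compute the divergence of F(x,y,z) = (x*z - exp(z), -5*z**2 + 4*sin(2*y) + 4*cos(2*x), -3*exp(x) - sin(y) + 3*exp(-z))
z + 8*cos(2*y) - 3*exp(-z)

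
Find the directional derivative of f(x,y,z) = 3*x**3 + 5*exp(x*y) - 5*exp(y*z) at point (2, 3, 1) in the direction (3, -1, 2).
sqrt(14)*(-25*exp(3) + 108 + 35*exp(6))/14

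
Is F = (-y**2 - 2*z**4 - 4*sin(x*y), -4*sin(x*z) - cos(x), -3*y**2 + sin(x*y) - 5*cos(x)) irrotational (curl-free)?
No, ∇×F = (x*cos(x*y) + 4*x*cos(x*z) - 6*y, -y*cos(x*y) - 8*z**3 - 5*sin(x), 4*x*cos(x*y) + 2*y - 4*z*cos(x*z) + sin(x))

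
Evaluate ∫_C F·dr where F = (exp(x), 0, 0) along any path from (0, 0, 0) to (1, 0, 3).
-1 + E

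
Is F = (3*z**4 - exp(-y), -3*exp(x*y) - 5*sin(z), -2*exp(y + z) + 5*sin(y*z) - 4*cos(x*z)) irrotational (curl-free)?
No, ∇×F = (5*z*cos(y*z) - 2*exp(y + z) + 5*cos(z), 4*z*(3*z**2 - sin(x*z)), -3*y*exp(x*y) - exp(-y))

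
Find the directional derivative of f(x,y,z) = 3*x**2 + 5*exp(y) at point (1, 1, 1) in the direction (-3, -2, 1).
sqrt(14)*(-5*E - 9)/7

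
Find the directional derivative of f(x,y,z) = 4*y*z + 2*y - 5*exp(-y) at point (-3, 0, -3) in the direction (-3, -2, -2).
10*sqrt(17)/17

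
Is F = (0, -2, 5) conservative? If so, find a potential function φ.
Yes, F is conservative. φ = -2*y + 5*z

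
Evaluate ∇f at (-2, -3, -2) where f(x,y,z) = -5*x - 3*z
(-5, 0, -3)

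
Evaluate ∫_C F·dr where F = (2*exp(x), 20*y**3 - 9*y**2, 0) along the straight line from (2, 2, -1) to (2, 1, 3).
-54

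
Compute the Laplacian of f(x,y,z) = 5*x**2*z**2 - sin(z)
10*x**2 + 10*z**2 + sin(z)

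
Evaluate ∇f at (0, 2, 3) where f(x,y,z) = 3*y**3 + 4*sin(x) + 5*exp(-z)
(4, 36, -5*exp(-3))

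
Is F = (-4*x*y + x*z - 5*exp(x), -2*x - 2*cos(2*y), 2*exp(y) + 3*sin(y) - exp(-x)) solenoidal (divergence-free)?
No, ∇·F = -4*y + z - 5*exp(x) + 4*sin(2*y)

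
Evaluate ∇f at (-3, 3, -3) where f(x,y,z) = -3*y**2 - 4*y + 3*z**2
(0, -22, -18)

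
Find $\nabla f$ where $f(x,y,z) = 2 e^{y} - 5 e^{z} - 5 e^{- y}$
(0, 2*exp(y) + 5*exp(-y), -5*exp(z))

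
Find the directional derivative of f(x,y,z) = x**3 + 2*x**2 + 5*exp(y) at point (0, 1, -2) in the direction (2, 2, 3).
10*sqrt(17)*E/17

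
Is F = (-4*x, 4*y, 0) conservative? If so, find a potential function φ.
Yes, F is conservative. φ = -2*x**2 + 2*y**2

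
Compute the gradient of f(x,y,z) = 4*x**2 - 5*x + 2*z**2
(8*x - 5, 0, 4*z)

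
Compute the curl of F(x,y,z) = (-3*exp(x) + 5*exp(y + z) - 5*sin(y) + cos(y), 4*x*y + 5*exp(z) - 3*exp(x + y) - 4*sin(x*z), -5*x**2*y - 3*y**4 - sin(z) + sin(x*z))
(-5*x**2 + 4*x*cos(x*z) - 12*y**3 - 5*exp(z), 10*x*y - z*cos(x*z) + 5*exp(y + z), 4*y - 4*z*cos(x*z) - 3*exp(x + y) - 5*exp(y + z) + sin(y) + 5*cos(y))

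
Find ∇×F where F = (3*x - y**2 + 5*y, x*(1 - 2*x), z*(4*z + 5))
(0, 0, -4*x + 2*y - 4)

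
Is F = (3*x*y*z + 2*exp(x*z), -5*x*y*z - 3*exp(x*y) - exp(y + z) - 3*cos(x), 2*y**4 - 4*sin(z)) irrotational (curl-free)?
No, ∇×F = (5*x*y + 8*y**3 + exp(y + z), x*(3*y + 2*exp(x*z)), -3*x*z - 5*y*z - 3*y*exp(x*y) + 3*sin(x))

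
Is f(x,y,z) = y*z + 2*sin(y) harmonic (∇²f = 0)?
No, ∇²f = -2*sin(y)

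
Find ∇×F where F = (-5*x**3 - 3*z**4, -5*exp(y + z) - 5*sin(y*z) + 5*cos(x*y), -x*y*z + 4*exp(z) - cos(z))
(-x*z + 5*y*cos(y*z) + 5*exp(y + z), z*(y - 12*z**2), -5*y*sin(x*y))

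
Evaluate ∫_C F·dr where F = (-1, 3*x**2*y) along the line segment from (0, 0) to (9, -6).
2178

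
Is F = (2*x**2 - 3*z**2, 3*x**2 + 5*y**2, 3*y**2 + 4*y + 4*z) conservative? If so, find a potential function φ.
No, ∇×F = (6*y + 4, -6*z, 6*x) ≠ 0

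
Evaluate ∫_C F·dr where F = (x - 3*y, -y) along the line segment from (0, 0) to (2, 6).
-34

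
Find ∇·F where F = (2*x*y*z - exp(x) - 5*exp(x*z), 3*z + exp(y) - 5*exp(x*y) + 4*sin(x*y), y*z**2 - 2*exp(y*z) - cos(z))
-5*x*exp(x*y) + 4*x*cos(x*y) + 4*y*z - 2*y*exp(y*z) - 5*z*exp(x*z) - exp(x) + exp(y) + sin(z)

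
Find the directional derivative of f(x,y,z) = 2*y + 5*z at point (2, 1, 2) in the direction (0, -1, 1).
3*sqrt(2)/2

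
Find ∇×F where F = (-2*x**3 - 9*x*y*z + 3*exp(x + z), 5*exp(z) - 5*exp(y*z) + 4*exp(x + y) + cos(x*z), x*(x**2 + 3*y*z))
(3*x*z + x*sin(x*z) + 5*y*exp(y*z) - 5*exp(z), -3*x**2 - 9*x*y - 3*y*z + 3*exp(x + z), 9*x*z - z*sin(x*z) + 4*exp(x + y))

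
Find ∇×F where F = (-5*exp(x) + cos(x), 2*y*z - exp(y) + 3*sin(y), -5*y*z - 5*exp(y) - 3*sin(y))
(-2*y - 5*z - 5*exp(y) - 3*cos(y), 0, 0)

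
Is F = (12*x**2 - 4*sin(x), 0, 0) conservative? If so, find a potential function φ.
Yes, F is conservative. φ = 4*x**3 + 4*cos(x)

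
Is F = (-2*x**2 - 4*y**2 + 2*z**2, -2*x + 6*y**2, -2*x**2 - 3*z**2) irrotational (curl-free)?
No, ∇×F = (0, 4*x + 4*z, 8*y - 2)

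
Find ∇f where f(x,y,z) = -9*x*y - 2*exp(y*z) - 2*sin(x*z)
(-9*y - 2*z*cos(x*z), -9*x - 2*z*exp(y*z), -2*x*cos(x*z) - 2*y*exp(y*z))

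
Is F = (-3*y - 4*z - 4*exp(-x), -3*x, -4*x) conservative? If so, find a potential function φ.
Yes, F is conservative. φ = -3*x*y - 4*x*z + 4*exp(-x)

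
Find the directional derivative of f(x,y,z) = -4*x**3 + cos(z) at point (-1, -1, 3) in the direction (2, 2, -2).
sqrt(3)*(-12 + sin(3))/3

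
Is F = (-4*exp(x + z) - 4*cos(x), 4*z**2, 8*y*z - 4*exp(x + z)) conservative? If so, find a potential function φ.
Yes, F is conservative. φ = 4*y*z**2 - 4*exp(x + z) - 4*sin(x)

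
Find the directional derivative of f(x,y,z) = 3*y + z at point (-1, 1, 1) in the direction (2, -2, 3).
-3*sqrt(17)/17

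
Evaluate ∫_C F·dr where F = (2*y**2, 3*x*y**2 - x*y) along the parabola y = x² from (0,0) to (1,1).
6/7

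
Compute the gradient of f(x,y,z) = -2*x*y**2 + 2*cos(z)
(-2*y**2, -4*x*y, -2*sin(z))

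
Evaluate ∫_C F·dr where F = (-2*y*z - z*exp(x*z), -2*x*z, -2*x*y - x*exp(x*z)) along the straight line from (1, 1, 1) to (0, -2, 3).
1 + E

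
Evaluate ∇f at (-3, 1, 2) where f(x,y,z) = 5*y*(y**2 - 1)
(0, 10, 0)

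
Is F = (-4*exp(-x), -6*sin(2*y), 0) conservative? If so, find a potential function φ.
Yes, F is conservative. φ = 3*cos(2*y) + 4*exp(-x)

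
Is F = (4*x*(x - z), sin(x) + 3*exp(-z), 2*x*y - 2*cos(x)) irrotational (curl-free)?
No, ∇×F = (2*x + 3*exp(-z), -4*x - 2*y - 2*sin(x), cos(x))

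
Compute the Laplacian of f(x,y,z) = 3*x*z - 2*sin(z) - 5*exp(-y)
2*sin(z) - 5*exp(-y)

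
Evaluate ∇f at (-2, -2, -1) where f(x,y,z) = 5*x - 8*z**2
(5, 0, 16)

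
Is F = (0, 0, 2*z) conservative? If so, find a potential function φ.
Yes, F is conservative. φ = z**2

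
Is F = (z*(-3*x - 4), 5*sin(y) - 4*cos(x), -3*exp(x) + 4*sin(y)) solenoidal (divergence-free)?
No, ∇·F = -3*z + 5*cos(y)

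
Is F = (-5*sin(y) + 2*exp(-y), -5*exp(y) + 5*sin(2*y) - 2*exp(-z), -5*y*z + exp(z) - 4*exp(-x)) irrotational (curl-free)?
No, ∇×F = (-5*z - 2*exp(-z), -4*exp(-x), 5*cos(y) + 2*exp(-y))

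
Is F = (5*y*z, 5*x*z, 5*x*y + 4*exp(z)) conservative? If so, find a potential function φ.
Yes, F is conservative. φ = 5*x*y*z + 4*exp(z)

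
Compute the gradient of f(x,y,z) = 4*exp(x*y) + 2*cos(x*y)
(2*y*(2*exp(x*y) - sin(x*y)), 2*x*(2*exp(x*y) - sin(x*y)), 0)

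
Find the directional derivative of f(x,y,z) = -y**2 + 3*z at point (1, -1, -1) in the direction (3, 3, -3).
-sqrt(3)/3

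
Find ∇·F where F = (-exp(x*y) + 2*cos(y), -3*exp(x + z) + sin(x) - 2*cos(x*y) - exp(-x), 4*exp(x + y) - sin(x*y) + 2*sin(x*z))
2*x*sin(x*y) + 2*x*cos(x*z) - y*exp(x*y)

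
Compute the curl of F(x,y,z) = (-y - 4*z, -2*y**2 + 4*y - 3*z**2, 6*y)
(6*z + 6, -4, 1)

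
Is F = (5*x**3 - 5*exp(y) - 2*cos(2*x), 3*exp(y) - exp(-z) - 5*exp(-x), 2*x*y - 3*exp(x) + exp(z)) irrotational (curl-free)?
No, ∇×F = (2*x - exp(-z), -2*y + 3*exp(x), 5*exp(y) + 5*exp(-x))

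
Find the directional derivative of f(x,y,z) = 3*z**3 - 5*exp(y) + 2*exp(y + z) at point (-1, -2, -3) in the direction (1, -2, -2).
-54 - 8*exp(-5)/3 + 10*exp(-2)/3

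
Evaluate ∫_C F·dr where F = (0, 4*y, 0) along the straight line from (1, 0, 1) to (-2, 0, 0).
0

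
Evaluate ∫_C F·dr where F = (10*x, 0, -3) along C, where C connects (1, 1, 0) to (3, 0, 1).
37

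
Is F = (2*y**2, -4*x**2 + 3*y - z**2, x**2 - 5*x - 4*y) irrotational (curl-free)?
No, ∇×F = (2*z - 4, 5 - 2*x, -8*x - 4*y)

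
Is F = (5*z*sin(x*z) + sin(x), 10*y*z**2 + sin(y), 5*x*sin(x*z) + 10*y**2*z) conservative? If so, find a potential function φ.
Yes, F is conservative. φ = 5*y**2*z**2 - cos(x) - cos(y) - 5*cos(x*z)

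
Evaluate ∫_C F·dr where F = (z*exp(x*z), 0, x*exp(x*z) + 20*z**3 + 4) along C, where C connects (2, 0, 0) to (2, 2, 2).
exp(4) + 87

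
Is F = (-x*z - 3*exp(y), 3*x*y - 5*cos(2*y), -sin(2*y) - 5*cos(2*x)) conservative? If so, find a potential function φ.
No, ∇×F = (-2*cos(2*y), -x - 10*sin(2*x), 3*y + 3*exp(y)) ≠ 0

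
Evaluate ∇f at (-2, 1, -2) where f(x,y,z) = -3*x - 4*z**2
(-3, 0, 16)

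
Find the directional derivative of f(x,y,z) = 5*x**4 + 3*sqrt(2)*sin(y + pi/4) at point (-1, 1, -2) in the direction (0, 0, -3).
0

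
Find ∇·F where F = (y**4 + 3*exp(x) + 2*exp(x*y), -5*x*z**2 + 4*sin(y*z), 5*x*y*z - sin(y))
5*x*y + 2*y*exp(x*y) + 4*z*cos(y*z) + 3*exp(x)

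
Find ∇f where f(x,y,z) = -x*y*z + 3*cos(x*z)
(-z*(y + 3*sin(x*z)), -x*z, -x*(y + 3*sin(x*z)))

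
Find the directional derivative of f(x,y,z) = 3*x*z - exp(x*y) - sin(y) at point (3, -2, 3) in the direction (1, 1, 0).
sqrt(2)*(-1 - exp(6)*cos(2) + 9*exp(6))*exp(-6)/2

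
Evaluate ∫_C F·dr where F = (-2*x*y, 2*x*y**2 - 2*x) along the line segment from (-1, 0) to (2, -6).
-156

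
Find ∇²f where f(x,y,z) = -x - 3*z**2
-6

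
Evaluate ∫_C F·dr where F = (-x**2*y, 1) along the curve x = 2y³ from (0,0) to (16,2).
-12278/5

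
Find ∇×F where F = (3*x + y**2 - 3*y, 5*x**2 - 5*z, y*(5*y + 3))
(10*y + 8, 0, 10*x - 2*y + 3)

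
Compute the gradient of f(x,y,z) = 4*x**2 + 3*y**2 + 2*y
(8*x, 6*y + 2, 0)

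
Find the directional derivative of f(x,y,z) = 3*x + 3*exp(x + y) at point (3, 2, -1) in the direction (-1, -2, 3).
3*sqrt(14)*(-3*exp(5) - 1)/14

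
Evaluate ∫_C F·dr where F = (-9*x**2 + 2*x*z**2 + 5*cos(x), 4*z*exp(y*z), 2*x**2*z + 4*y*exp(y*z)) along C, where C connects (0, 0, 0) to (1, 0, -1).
-2 + 5*sin(1)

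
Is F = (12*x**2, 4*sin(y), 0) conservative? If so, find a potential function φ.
Yes, F is conservative. φ = 4*x**3 - 4*cos(y)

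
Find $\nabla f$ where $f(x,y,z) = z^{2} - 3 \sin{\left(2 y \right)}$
(0, -6*cos(2*y), 2*z)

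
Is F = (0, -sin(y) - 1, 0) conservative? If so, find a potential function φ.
Yes, F is conservative. φ = -y + cos(y)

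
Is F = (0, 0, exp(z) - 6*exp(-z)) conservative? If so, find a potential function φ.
Yes, F is conservative. φ = exp(z) + 6*exp(-z)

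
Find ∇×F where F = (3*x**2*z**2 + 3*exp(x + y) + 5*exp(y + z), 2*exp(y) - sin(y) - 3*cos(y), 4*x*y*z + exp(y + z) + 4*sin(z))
(4*x*z + exp(y + z), 6*x**2*z - 4*y*z + 5*exp(y + z), -3*exp(x + y) - 5*exp(y + z))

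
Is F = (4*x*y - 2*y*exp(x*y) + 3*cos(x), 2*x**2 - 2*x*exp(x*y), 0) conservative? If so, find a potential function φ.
Yes, F is conservative. φ = 2*x**2*y - 2*exp(x*y) + 3*sin(x)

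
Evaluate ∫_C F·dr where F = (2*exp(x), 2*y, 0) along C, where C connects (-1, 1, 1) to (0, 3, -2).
10 - 2*exp(-1)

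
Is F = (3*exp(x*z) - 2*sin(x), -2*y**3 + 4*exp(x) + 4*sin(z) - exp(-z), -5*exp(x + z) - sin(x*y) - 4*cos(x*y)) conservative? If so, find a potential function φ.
No, ∇×F = (4*x*sin(x*y) - x*cos(x*y) - 4*cos(z) - exp(-z), 3*x*exp(x*z) - 4*y*sin(x*y) + y*cos(x*y) + 5*exp(x + z), 4*exp(x)) ≠ 0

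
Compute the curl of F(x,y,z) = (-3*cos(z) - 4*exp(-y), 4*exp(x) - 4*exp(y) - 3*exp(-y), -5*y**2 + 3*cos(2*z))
(-10*y, 3*sin(z), 4*exp(x) - 4*exp(-y))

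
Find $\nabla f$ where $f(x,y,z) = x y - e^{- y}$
(y, x + exp(-y), 0)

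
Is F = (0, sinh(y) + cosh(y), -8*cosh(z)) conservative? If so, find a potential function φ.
Yes, F is conservative. φ = sinh(y) - 8*sinh(z) + cosh(y)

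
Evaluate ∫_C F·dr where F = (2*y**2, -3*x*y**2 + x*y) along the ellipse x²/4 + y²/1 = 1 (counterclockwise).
-3*pi/2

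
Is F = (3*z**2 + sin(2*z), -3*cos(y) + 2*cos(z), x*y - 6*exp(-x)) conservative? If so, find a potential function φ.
No, ∇×F = (x + 2*sin(z), -y + 6*z + 2*cos(2*z) - 6*exp(-x), 0) ≠ 0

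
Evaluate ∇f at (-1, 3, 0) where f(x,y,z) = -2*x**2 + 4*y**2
(4, 24, 0)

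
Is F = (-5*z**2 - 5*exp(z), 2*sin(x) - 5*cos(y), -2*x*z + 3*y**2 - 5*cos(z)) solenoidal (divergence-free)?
No, ∇·F = -2*x + 5*sin(y) + 5*sin(z)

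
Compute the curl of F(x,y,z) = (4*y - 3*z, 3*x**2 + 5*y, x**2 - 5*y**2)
(-10*y, -2*x - 3, 6*x - 4)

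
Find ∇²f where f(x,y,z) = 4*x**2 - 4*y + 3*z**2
14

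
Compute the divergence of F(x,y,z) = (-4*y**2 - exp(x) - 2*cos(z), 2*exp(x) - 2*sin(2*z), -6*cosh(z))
-exp(x) - 6*sinh(z)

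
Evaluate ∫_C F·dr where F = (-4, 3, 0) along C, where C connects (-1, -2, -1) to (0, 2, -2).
8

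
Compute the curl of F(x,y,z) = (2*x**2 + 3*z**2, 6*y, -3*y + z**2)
(-3, 6*z, 0)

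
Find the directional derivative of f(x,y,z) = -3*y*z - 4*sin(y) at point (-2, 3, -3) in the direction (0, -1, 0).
-9 + 4*cos(3)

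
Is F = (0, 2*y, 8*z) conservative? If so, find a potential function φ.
Yes, F is conservative. φ = y**2 + 4*z**2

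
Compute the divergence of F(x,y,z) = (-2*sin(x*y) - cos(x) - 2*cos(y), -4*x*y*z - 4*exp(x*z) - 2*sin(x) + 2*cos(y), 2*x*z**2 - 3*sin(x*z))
-3*x*cos(x*z) - 2*y*cos(x*y) + sin(x) - 2*sin(y)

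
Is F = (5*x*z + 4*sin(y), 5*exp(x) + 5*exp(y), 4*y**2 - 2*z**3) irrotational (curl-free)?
No, ∇×F = (8*y, 5*x, 5*exp(x) - 4*cos(y))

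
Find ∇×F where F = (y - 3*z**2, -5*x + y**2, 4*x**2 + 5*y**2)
(10*y, -8*x - 6*z, -6)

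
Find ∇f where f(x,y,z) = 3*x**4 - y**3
(12*x**3, -3*y**2, 0)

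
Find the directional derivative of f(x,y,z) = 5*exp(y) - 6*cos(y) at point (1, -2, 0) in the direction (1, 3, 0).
3*sqrt(10)*(-6*exp(2)*sin(2) + 5)*exp(-2)/10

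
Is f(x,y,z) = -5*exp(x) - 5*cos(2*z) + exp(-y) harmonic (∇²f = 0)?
No, ∇²f = -5*exp(x) + 20*cos(2*z) + exp(-y)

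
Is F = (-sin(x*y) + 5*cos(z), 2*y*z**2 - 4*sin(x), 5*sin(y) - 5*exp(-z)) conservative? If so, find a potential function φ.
No, ∇×F = (-4*y*z + 5*cos(y), -5*sin(z), x*cos(x*y) - 4*cos(x)) ≠ 0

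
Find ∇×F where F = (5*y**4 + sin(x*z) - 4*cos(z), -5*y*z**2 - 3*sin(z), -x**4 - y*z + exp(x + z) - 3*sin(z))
(10*y*z - z + 3*cos(z), 4*x**3 + x*cos(x*z) - exp(x + z) + 4*sin(z), -20*y**3)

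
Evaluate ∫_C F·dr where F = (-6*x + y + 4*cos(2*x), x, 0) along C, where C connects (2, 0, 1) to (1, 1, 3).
-2*sin(4) + 2*sin(2) + 10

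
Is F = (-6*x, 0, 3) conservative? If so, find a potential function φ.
Yes, F is conservative. φ = -3*x**2 + 3*z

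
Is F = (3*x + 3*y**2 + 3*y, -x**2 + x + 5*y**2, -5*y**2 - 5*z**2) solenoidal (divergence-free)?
No, ∇·F = 10*y - 10*z + 3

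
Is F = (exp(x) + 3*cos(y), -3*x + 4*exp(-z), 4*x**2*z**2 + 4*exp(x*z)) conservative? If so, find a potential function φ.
No, ∇×F = (4*exp(-z), 4*z*(-2*x*z - exp(x*z)), 3*sin(y) - 3) ≠ 0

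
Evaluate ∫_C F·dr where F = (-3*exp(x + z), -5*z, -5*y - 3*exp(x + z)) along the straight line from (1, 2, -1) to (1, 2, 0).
-3*E - 7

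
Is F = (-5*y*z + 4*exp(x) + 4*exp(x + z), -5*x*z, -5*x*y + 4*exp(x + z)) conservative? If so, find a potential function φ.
Yes, F is conservative. φ = -5*x*y*z + 4*exp(x) + 4*exp(x + z)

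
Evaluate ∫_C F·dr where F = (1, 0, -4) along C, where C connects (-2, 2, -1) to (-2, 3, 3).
-16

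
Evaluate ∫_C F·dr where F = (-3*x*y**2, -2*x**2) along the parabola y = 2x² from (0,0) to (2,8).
-160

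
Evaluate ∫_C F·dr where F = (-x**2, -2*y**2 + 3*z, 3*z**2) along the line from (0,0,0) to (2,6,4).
-140/3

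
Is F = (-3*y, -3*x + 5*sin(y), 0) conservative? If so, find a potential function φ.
Yes, F is conservative. φ = -3*x*y - 5*cos(y)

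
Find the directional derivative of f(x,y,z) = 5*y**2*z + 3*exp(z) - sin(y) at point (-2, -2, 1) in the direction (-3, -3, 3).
sqrt(3)*(cos(2) + 3*E + 40)/3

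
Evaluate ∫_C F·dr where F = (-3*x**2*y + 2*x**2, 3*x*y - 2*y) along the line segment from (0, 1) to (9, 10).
-17649/4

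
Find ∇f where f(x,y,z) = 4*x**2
(8*x, 0, 0)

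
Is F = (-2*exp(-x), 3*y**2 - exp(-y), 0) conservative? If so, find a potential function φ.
Yes, F is conservative. φ = y**3 + exp(-y) + 2*exp(-x)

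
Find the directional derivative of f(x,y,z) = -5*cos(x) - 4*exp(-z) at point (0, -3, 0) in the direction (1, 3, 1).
4*sqrt(11)/11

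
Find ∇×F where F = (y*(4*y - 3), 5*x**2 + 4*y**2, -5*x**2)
(0, 10*x, 10*x - 8*y + 3)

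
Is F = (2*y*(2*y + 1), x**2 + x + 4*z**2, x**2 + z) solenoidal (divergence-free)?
No, ∇·F = 1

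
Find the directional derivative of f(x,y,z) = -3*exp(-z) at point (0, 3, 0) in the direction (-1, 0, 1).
3*sqrt(2)/2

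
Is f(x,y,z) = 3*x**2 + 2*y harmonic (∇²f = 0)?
No, ∇²f = 6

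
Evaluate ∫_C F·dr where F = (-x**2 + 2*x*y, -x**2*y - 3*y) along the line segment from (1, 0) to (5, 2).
-140/3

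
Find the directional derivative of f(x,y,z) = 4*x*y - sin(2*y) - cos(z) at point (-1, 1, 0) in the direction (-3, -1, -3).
2*sqrt(19)*(-4 + cos(2))/19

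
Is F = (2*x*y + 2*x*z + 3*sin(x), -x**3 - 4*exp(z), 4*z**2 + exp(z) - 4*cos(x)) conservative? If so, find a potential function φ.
No, ∇×F = (4*exp(z), 2*x - 4*sin(x), x*(-3*x - 2)) ≠ 0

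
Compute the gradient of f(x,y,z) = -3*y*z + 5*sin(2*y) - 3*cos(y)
(0, -3*z + 3*sin(y) + 10*cos(2*y), -3*y)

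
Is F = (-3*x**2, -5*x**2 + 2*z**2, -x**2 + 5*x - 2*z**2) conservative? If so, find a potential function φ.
No, ∇×F = (-4*z, 2*x - 5, -10*x) ≠ 0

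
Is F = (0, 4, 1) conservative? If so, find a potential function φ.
Yes, F is conservative. φ = 4*y + z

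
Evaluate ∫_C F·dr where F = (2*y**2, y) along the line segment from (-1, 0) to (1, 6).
66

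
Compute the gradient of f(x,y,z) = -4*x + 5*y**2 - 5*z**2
(-4, 10*y, -10*z)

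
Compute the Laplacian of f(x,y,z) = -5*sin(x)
5*sin(x)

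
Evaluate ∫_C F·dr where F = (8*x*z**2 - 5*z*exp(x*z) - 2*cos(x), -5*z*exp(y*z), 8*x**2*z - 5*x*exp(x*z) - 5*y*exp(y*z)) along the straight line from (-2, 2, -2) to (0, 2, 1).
-69 - 5*exp(2) - 2*sin(2) + 5*exp(-4) + 5*exp(4)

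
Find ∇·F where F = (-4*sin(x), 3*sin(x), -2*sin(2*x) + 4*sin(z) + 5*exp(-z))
-4*cos(x) + 4*cos(z) - 5*exp(-z)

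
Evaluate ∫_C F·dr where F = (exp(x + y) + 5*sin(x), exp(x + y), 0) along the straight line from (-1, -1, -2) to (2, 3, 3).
-exp(-2) - 5*cos(2) + 5*cos(1) + exp(5)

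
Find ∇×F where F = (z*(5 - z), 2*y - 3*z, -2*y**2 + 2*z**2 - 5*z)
(3 - 4*y, 5 - 2*z, 0)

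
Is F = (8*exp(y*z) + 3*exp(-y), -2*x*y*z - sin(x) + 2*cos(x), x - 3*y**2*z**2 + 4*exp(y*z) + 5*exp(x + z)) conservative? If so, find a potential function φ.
No, ∇×F = (2*x*y - 6*y*z**2 + 4*z*exp(y*z), 8*y*exp(y*z) - 5*exp(x + z) - 1, -2*y*z - 8*z*exp(y*z) - 2*sin(x) - cos(x) + 3*exp(-y)) ≠ 0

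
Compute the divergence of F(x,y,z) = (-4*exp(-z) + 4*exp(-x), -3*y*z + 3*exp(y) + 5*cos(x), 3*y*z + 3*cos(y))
(3*(y - z + exp(y))*exp(x) - 4)*exp(-x)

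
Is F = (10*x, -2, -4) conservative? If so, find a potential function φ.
Yes, F is conservative. φ = 5*x**2 - 2*y - 4*z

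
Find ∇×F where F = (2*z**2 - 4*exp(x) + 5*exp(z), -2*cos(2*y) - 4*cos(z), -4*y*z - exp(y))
(-4*z - exp(y) - 4*sin(z), 4*z + 5*exp(z), 0)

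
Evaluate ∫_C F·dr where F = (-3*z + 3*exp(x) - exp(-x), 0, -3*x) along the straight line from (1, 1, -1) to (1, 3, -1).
0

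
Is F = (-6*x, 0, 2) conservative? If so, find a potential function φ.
Yes, F is conservative. φ = -3*x**2 + 2*z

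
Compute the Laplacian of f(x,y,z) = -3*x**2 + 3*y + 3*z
-6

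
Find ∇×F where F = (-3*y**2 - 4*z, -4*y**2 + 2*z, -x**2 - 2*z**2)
(-2, 2*x - 4, 6*y)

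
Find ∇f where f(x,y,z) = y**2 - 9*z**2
(0, 2*y, -18*z)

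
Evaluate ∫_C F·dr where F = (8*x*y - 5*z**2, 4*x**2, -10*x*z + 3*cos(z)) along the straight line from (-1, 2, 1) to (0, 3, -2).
-13 - 3*sin(2) - 3*sin(1)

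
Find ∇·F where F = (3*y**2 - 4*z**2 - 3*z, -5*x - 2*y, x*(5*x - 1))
-2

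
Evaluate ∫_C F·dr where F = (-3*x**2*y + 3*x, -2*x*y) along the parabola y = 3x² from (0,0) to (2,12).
-282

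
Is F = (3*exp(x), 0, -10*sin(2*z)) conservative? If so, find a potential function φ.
Yes, F is conservative. φ = 3*exp(x) + 5*cos(2*z)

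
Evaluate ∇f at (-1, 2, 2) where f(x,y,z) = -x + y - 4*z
(-1, 1, -4)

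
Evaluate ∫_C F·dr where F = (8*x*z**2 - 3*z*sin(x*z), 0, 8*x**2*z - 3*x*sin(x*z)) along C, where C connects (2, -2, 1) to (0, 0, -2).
-13 - 3*cos(2)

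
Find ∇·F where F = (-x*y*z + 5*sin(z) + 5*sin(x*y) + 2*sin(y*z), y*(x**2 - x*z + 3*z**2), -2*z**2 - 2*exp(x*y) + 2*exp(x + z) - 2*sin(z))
x**2 - x*z - y*z + 5*y*cos(x*y) + 3*z**2 - 4*z + 2*exp(x + z) - 2*cos(z)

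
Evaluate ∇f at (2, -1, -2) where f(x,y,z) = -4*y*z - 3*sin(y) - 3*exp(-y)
(0, -3*cos(1) + 8 + 3*E, 4)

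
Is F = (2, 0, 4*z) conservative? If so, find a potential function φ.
Yes, F is conservative. φ = 2*x + 2*z**2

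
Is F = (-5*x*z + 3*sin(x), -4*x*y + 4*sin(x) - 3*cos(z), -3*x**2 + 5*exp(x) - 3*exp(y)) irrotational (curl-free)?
No, ∇×F = (-3*exp(y) - 3*sin(z), x - 5*exp(x), -4*y + 4*cos(x))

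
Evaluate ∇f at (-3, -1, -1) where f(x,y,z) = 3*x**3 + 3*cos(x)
(3*sin(3) + 81, 0, 0)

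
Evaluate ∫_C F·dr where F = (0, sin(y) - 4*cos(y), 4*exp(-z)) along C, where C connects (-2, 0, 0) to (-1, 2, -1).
-4*E - 4*sin(2) - cos(2) + 5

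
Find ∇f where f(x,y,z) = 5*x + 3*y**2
(5, 6*y, 0)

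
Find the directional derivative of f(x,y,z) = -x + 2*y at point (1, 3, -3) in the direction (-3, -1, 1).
sqrt(11)/11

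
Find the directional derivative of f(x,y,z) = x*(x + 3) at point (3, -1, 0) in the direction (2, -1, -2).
6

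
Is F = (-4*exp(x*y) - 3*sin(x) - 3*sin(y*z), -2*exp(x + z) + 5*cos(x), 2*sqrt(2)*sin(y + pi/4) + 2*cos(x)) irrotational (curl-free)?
No, ∇×F = (2*exp(x + z) + 2*sqrt(2)*cos(y + pi/4), -3*y*cos(y*z) + 2*sin(x), 4*x*exp(x*y) + 3*z*cos(y*z) - 2*exp(x + z) - 5*sin(x))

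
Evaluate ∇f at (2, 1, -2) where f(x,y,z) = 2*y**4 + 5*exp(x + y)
(5*exp(3), 8 + 5*exp(3), 0)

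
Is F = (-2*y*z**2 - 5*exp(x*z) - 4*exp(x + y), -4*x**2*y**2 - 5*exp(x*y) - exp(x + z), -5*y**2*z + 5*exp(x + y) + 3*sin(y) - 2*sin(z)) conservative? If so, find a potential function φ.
No, ∇×F = (-10*y*z + 5*exp(x + y) + exp(x + z) + 3*cos(y), -5*x*exp(x*z) - 4*y*z - 5*exp(x + y), -8*x*y**2 - 5*y*exp(x*y) + 2*z**2 + 4*exp(x + y) - exp(x + z)) ≠ 0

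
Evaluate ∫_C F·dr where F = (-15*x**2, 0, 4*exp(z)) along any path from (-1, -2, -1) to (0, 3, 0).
-4*exp(-1) - 1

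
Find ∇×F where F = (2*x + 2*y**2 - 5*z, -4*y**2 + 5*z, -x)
(-5, -4, -4*y)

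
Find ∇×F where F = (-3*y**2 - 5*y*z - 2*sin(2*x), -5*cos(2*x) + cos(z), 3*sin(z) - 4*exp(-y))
(sin(z) + 4*exp(-y), -5*y, 6*y + 5*z + 10*sin(2*x))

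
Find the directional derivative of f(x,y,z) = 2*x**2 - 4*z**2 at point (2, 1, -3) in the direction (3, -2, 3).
48*sqrt(22)/11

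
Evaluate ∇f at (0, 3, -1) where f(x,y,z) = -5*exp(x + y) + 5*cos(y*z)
(-5*exp(3), -5*exp(3) - 5*sin(3), 15*sin(3))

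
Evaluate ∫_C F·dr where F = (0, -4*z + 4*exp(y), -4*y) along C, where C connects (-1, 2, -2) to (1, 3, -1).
-4*exp(2) - 4 + 4*exp(3)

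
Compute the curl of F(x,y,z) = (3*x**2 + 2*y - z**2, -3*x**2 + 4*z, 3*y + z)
(-1, -2*z, -6*x - 2)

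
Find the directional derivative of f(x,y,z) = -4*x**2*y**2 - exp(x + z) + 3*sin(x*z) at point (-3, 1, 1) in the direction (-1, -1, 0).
sqrt(2)*(1 - 3*exp(2)*cos(3) + 48*exp(2))*exp(-2)/2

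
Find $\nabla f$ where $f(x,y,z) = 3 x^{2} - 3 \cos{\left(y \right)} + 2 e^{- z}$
(6*x, 3*sin(y), -2*exp(-z))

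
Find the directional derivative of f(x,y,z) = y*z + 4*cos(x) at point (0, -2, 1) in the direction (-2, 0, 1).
-2*sqrt(5)/5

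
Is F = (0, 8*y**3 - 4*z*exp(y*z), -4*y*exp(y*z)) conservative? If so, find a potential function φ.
Yes, F is conservative. φ = 2*y**4 - 4*exp(y*z)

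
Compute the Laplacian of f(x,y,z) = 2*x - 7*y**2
-14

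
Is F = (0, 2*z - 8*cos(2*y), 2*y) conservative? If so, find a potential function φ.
Yes, F is conservative. φ = 2*y*z - 4*sin(2*y)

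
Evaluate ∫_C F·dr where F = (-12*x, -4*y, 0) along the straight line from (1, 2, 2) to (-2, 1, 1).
-12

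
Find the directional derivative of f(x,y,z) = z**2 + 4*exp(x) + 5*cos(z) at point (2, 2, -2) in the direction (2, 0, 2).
sqrt(2)*(-4 + 5*sin(2) + 4*exp(2))/2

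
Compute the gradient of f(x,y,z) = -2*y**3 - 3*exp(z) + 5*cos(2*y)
(0, -6*y**2 - 10*sin(2*y), -3*exp(z))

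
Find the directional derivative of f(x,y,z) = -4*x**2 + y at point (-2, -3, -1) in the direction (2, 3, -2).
35*sqrt(17)/17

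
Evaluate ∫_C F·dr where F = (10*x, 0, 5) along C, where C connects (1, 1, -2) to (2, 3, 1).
30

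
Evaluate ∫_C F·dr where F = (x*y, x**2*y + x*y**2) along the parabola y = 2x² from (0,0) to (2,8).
8104/21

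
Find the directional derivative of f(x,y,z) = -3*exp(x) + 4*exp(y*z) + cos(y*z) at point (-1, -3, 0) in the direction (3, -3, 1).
3*sqrt(19)*(-4*E - 3)*exp(-1)/19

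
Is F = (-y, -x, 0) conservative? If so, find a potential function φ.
Yes, F is conservative. φ = -x*y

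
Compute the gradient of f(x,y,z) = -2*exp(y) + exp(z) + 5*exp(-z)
(0, -2*exp(y), exp(z) - 5*exp(-z))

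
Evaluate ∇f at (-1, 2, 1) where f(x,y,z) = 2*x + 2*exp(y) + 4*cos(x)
(2 + 4*sin(1), 2*exp(2), 0)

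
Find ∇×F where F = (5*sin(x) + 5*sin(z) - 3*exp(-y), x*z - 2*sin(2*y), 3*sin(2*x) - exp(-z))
(-x, -6*cos(2*x) + 5*cos(z), z - 3*exp(-y))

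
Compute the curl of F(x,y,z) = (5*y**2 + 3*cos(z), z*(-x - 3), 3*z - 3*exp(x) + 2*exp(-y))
(x + 3 - 2*exp(-y), 3*exp(x) - 3*sin(z), -10*y - z)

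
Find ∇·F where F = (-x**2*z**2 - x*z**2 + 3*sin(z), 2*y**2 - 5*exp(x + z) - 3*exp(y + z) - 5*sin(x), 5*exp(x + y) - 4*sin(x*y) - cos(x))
-2*x*z**2 + 4*y - z**2 - 3*exp(y + z)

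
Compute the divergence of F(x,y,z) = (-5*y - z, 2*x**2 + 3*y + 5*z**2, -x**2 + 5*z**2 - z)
10*z + 2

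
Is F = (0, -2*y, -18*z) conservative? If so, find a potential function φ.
Yes, F is conservative. φ = -y**2 - 9*z**2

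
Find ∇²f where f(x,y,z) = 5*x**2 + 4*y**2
18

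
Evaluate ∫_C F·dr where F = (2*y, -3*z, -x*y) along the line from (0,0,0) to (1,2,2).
-16/3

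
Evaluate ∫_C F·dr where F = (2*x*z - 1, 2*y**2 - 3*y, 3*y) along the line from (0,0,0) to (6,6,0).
84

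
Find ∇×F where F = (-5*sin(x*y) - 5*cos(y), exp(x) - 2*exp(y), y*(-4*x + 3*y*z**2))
(-4*x + 6*y*z**2, 4*y, 5*x*cos(x*y) + exp(x) - 5*sin(y))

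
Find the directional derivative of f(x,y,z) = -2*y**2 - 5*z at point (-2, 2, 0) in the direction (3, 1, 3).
-23*sqrt(19)/19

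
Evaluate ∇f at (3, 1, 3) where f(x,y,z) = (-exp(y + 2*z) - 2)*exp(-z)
(0, -exp(4), (2 - exp(7))*exp(-3))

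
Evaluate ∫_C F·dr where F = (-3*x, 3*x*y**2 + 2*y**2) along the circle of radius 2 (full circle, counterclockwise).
12*pi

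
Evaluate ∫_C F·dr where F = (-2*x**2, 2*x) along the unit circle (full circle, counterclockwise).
2*pi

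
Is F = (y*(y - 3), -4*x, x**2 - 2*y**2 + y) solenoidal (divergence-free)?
Yes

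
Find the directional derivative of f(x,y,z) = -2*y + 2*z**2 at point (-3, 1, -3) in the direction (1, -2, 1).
-4*sqrt(6)/3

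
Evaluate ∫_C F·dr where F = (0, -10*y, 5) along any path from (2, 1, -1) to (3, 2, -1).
-15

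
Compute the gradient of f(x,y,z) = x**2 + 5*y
(2*x, 5, 0)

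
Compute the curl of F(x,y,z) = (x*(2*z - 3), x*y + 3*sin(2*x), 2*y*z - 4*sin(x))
(2*z, 2*x + 4*cos(x), y + 6*cos(2*x))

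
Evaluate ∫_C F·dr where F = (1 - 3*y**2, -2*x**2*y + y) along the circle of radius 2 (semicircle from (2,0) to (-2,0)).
28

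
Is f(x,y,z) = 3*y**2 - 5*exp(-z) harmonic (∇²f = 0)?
No, ∇²f = 6 - 5*exp(-z)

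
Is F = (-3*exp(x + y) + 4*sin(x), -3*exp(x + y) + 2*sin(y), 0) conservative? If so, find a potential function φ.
Yes, F is conservative. φ = -3*exp(x + y) - 4*cos(x) - 2*cos(y)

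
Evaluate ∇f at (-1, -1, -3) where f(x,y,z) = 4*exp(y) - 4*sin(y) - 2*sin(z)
(0, -4*cos(1) + 4*exp(-1), -2*cos(3))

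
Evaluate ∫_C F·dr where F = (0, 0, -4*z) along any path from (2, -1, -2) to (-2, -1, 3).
-10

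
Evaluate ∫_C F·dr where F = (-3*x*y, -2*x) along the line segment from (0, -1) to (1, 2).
-9/2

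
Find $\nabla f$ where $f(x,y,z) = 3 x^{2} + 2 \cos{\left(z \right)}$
(6*x, 0, -2*sin(z))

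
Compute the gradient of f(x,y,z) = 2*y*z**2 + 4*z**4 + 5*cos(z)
(0, 2*z**2, 4*y*z + 16*z**3 - 5*sin(z))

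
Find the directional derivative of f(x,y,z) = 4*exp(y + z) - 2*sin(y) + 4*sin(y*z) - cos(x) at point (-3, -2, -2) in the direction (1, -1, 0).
sqrt(2)*(2*(4*cos(4) + cos(2))*exp(4) - exp(4)*sin(3) - 4)*exp(-4)/2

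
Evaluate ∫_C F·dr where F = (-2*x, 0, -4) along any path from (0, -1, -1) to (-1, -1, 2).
-13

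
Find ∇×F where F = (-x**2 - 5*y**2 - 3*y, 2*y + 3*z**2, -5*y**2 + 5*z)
(-10*y - 6*z, 0, 10*y + 3)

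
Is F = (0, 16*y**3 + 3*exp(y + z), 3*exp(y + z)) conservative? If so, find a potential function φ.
Yes, F is conservative. φ = 4*y**4 + 3*exp(y + z)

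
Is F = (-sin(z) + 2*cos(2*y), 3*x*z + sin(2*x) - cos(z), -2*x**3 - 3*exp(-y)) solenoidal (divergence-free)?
Yes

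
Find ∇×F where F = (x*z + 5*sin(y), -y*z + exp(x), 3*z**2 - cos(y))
(y + sin(y), x, exp(x) - 5*cos(y))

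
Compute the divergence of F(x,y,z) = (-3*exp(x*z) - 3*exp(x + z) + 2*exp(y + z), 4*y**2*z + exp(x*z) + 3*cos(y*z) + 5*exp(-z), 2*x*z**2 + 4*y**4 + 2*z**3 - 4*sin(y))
4*x*z + 8*y*z + 6*z**2 - 3*z*exp(x*z) - 3*z*sin(y*z) - 3*exp(x + z)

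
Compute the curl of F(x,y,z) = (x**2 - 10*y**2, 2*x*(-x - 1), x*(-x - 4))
(0, 2*x + 4, -4*x + 20*y - 2)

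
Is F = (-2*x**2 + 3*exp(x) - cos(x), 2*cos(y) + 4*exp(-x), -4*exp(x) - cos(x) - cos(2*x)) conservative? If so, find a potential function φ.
No, ∇×F = (0, 4*exp(x) - sin(x) - 2*sin(2*x), -4*exp(-x)) ≠ 0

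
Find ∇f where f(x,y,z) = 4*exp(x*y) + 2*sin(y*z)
(4*y*exp(x*y), 4*x*exp(x*y) + 2*z*cos(y*z), 2*y*cos(y*z))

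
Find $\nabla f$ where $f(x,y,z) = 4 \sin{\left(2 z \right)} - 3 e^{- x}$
(3*exp(-x), 0, 8*cos(2*z))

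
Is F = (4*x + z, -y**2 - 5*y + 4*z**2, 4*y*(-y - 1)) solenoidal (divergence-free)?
No, ∇·F = -2*y - 1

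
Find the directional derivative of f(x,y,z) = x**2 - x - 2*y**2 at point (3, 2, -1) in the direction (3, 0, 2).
15*sqrt(13)/13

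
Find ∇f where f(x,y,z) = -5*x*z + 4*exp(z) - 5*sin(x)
(-5*z - 5*cos(x), 0, -5*x + 4*exp(z))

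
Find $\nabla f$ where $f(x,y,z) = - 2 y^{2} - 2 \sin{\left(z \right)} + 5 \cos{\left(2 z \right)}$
(0, -4*y, -2*(10*sin(z) + 1)*cos(z))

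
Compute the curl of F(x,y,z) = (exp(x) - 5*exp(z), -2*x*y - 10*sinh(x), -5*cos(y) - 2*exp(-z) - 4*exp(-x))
(5*sin(y), -5*exp(z) - 4*exp(-x), -2*y - 10*cosh(x))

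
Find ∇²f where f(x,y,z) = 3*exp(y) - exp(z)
3*exp(y) - exp(z)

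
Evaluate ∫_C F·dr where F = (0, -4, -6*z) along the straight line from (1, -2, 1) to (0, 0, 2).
-17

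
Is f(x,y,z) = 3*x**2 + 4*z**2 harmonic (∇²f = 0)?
No, ∇²f = 14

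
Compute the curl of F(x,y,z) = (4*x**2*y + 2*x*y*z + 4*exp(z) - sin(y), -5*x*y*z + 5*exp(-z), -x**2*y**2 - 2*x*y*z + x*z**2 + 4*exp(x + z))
((x*(-2*x*y + 5*y - 2*z)*exp(z) + 5)*exp(-z), 2*x*y**2 + 2*x*y + 2*y*z - z**2 + 4*exp(z) - 4*exp(x + z), -4*x**2 - 2*x*z - 5*y*z + cos(y))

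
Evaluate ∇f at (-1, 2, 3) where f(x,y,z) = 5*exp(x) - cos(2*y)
(5*exp(-1), 2*sin(4), 0)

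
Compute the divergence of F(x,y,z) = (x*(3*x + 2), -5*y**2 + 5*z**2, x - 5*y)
6*x - 10*y + 2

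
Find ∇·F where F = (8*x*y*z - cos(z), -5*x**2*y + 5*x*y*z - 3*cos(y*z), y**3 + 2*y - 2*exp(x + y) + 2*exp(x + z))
-5*x**2 + 5*x*z + 8*y*z + 3*z*sin(y*z) + 2*exp(x + z)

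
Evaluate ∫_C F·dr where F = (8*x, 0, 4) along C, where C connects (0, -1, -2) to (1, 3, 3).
24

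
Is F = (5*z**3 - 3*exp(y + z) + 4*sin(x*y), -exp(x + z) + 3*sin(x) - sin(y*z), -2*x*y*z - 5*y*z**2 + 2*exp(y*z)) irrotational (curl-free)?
No, ∇×F = (-2*x*z + y*cos(y*z) - 5*z**2 + 2*z*exp(y*z) + exp(x + z), 2*y*z + 15*z**2 - 3*exp(y + z), -4*x*cos(x*y) - exp(x + z) + 3*exp(y + z) + 3*cos(x))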